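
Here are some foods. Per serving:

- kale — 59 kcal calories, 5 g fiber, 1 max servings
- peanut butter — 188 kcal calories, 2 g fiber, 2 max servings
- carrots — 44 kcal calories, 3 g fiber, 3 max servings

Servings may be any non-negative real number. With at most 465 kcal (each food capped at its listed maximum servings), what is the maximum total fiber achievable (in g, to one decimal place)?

16.9 g

Fiber per kcal: kale 0.08475, carrots 0.06818, peanut butter 0.01064.
Take 1 serving of kale: uses 59 kcal, +5.0 g fiber (running total 5.0 g).
Take 3 servings of carrots: uses 132 kcal, +9.0 g fiber (running total 14.0 g).
Take 1.457 servings of peanut butter: uses 274 kcal, +2.9 g fiber (running total 16.9 g).
Greedy by best ratio exhausts the calories allowance optimally: 16.9 g.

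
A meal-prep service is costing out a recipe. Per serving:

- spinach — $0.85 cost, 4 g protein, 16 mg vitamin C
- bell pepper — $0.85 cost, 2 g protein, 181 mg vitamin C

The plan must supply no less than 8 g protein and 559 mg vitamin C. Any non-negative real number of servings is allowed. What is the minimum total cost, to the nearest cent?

The cheapest plan sits at a corner of the feasible region — with two constraints it uses at most two foods.
spinach only: max(8/4, 559/16) = 34.94 servings → $29.70.
bell pepper only: max(8/2, 559/181) = 4 servings → $3.40.
spinach + bell pepper with both tight: 0.4769 servings and 3.046 servings → $2.99.
Cheapest feasible corner: $2.99.

$2.99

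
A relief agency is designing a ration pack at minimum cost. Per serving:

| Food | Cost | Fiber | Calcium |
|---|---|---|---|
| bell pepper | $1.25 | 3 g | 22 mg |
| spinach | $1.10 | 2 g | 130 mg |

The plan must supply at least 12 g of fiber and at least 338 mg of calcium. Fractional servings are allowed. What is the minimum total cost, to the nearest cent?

Minimising a linear cost over {fiber ≥ 12, calcium ≥ 338, servings ≥ 0} — the optimum is at a vertex, using one or two foods.
bell pepper only: max(12/3, 338/22) = 15.36 servings → $19.20.
spinach only: max(12/2, 338/130) = 6 servings → $6.60.
bell pepper + spinach with both tight: 2.555 servings and 2.168 servings → $5.58.
So the least-cost plan costs $5.58.

$5.58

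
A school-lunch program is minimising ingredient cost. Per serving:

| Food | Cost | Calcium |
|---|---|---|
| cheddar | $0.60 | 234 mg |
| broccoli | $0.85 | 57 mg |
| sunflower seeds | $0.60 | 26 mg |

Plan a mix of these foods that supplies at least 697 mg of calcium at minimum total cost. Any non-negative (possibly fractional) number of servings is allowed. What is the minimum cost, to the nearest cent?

$1.79

Cost per mg of calcium: cheddar $0.0026, broccoli $0.0149, sunflower seeds $0.0231.
With no serving limits, use only cheddar: 697 mg / 234 mg = 2.979 servings × $0.60 = $1.79.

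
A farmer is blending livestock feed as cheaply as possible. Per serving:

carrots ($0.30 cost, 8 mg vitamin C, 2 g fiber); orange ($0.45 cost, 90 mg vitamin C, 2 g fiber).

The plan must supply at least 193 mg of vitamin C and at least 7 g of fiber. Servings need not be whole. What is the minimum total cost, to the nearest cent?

Check every corner: each single food scaled to meet both minima, and each pair solved so both constraints bind.
carrots only: max(193/8, 7/2) = 24.12 servings → $7.24.
orange only: max(193/90, 7/2) = 3.5 servings → $1.57.
carrots + orange with both tight: 1.488 servings and 2.012 servings → $1.35.
The minimum over all feasible corners is $1.35.

$1.35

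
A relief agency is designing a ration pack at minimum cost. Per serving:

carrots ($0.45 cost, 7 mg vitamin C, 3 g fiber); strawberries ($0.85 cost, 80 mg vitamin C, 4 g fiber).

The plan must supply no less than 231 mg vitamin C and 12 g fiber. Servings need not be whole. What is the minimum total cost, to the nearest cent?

$2.52

Minimising a linear cost over {vitamin C ≥ 231, fiber ≥ 12, servings ≥ 0} — the optimum is at a vertex, using one or two foods.
carrots only: max(231/7, 12/3) = 33 servings → $14.85.
strawberries only: max(231/80, 12/4) = 3 servings → $2.55.
carrots + strawberries with both tight: 0.1698 servings and 2.873 servings → $2.52.
The minimum over all feasible corners is $2.52.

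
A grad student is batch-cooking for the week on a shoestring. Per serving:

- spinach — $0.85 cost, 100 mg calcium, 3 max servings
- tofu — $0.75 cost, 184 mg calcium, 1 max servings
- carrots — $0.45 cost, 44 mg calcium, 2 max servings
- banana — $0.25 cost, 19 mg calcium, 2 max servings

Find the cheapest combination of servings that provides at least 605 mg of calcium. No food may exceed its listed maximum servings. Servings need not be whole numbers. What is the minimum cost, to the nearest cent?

Cost per mg of calcium: tofu $0.0041, spinach $0.0085, carrots $0.0102, banana $0.0132.
Take 1 serving of tofu: +184.0 mg calcium for $0.75 (total $0.75, still need 421.0 mg).
Take 3 servings of spinach: +300.0 mg calcium for $2.55 (total $3.30, still need 121.0 mg).
Take 2 servings of carrots: +88.0 mg calcium for $0.90 (total $4.20, still need 33.0 mg).
Take 1.737 servings of banana: +33.0 mg calcium for $0.43 (total $4.63, still need 0.0 mg).
Filling from the cheapest source first is optimal under one linear minimum: $4.63.

$4.63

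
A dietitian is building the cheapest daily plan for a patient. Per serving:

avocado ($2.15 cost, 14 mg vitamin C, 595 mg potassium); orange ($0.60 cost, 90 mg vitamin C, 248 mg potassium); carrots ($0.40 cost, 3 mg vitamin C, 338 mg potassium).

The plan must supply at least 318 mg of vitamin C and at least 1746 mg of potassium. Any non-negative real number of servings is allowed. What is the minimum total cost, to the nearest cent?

$3.12

Check every corner: each single food scaled to meet both minima, and each pair solved so both constraints bind.
avocado only: max(318/14, 1746/595) = 22.71 servings → $48.84.
orange only: max(318/90, 1746/248) = 7.04 servings → $4.22.
carrots only: max(318/3, 1746/338) = 106 servings → $42.40.
avocado + orange with both tight: 1.563 servings and 3.29 servings → $5.33.
avocado + carrots: the both-tight solution has a negative serving — not a feasible corner.
orange + carrots with both tight: 3.445 servings and 2.638 servings → $3.12.
The minimum over all feasible corners is $3.12.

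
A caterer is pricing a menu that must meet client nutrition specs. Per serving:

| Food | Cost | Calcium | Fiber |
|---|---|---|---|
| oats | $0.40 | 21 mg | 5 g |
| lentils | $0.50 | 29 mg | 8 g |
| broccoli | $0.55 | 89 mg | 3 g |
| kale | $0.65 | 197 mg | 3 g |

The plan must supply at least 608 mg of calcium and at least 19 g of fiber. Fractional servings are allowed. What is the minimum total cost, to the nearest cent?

Compare the cost at each extreme point of the feasible region.
oats only: max(608/21, 19/5) = 28.95 servings → $11.58.
lentils only: max(608/29, 19/8) = 20.97 servings → $10.48.
broccoli only: max(608/89, 19/3) = 6.831 servings → $3.76.
kale only: max(608/197, 19/3) = 6.333 servings → $4.12.
oats + lentils: the both-tight solution has a negative serving — not a feasible corner.
oats + broccoli with both targets exact would need a negative amount; discard.
oats + kale with both tight: 2.081 servings and 2.864 servings → $2.69.
lentils + broccoli with both targets exact would need a negative amount; discard.
lentils + kale with both tight: 1.289 servings and 2.897 servings → $2.53.
broccoli + kale with both tight: 5.923 servings and 0.4105 servings → $3.52.
So the least-cost plan costs $2.53.

$2.53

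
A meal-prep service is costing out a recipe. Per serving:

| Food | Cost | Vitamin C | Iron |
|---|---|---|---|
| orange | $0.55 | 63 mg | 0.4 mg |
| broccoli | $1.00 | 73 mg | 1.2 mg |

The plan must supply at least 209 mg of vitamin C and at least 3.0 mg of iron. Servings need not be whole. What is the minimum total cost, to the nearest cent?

Compare the cost at each extreme point of the feasible region.
orange only: max(209/63, 3.0/0.4) = 7.5 servings → $4.12.
broccoli only: max(209/73, 3.0/1.2) = 2.863 servings → $2.86.
orange + broccoli with both tight: 0.6853 servings and 2.272 servings → $2.65.
The minimum over all feasible corners is $2.65.

$2.65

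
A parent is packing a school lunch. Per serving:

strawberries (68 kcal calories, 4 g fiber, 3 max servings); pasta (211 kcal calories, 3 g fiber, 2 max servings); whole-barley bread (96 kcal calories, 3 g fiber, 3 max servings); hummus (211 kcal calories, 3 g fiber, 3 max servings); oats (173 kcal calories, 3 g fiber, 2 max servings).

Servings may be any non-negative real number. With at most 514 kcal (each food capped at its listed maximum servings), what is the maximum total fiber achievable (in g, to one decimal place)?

Fiber per kcal: strawberries 0.05882, whole-barley bread 0.03125, oats 0.01734, pasta 0.01422, hummus 0.01422.
Take 3 servings of strawberries: uses 204 kcal, +12.0 g fiber (running total 12.0 g).
Take 3 servings of whole-barley bread: uses 288 kcal, +9.0 g fiber (running total 21.0 g).
Take 0.1272 servings of oats: uses 22 kcal, +0.4 g fiber (running total 21.4 g).
Greedy by best ratio exhausts the calories allowance optimally: 21.4 g.

21.4 g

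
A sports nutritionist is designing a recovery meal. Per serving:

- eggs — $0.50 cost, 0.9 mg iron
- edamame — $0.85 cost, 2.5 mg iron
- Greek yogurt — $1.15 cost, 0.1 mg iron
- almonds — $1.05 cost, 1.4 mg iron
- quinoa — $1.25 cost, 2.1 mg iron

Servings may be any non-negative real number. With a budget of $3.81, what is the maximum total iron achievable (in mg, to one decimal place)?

11.2 mg

Iron per dollar: edamame 2.941, eggs 1.8, quinoa 1.68, almonds 1.333, Greek yogurt 0.08696.
With no serving limits, spend the whole cost allowance on edamame: $3.81 / $0.85 × 2.5 mg = 11.2 mg.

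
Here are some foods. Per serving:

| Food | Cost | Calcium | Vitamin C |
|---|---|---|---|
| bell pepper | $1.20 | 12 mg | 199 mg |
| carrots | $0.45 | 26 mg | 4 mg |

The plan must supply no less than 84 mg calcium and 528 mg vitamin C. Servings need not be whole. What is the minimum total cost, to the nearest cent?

bell pepper only: max(84/12, 528/199) = 7 servings → $8.40.
carrots only: max(84/26, 528/4) = 132 servings → $59.40.
bell pepper + carrots with both tight: 2.613 servings and 2.025 servings → $4.05.
Cheapest feasible corner: $4.05.

$4.05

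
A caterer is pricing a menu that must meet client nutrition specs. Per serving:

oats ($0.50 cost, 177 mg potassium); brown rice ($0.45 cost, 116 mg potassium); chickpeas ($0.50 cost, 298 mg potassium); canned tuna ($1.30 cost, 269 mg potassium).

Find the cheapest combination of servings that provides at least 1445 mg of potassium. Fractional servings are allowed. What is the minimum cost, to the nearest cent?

Cost per mg of potassium: chickpeas $0.0017, oats $0.0028, brown rice $0.0039, canned tuna $0.0048.
With no serving limits, use only chickpeas: 1445 mg / 298 mg = 4.849 servings × $0.50 = $2.42.

$2.42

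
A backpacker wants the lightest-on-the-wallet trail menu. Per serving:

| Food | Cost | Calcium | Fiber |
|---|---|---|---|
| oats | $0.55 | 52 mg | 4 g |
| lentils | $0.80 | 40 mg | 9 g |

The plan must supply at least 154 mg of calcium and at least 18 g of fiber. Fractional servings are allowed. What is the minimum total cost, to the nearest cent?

For a min-cost LP with two ≥-constraints, a basic feasible solution has at most two positive variables.
oats only: max(154/52, 18/4) = 4.5 servings → $2.48.
lentils only: max(154/40, 18/9) = 3.85 servings → $3.08.
oats + lentils with both tight: 2.162 servings and 1.039 servings → $2.02.
The minimum over all feasible corners is $2.02.

$2.02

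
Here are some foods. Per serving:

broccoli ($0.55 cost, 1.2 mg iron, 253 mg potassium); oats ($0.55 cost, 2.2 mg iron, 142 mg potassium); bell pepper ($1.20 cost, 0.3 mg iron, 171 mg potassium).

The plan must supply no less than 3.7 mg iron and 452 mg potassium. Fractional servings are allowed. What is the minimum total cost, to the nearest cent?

Compare the cost at each extreme point of the feasible region.
broccoli only: max(3.7/1.2, 452/253) = 3.083 servings → $1.70.
oats only: max(3.7/2.2, 452/142) = 3.183 servings → $1.75.
bell pepper only: max(3.7/0.3, 452/171) = 12.33 servings → $14.80.
broccoli + oats with both tight: 1.214 servings and 1.019 servings → $1.23.
broccoli + bell pepper with both targets exact would need a negative amount; discard.
oats + bell pepper with both tight: 1.49 servings and 1.406 servings → $2.51.
Cheapest feasible corner: $1.23.

$1.23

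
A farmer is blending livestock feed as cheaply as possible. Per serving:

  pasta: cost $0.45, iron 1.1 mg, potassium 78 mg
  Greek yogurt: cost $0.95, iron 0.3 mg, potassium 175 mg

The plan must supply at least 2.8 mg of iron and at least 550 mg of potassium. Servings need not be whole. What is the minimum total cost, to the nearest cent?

$3.04

At the optimum either one food covers both requirements or two foods hit both targets exactly; no other combination can be cheaper.
pasta only: max(2.8/1.1, 550/78) = 7.051 servings → $3.17.
Greek yogurt only: max(2.8/0.3, 550/175) = 9.333 servings → $8.87.
pasta + Greek yogurt with both tight: 1.922 servings and 2.286 servings → $3.04.
Cheapest feasible corner: $3.04.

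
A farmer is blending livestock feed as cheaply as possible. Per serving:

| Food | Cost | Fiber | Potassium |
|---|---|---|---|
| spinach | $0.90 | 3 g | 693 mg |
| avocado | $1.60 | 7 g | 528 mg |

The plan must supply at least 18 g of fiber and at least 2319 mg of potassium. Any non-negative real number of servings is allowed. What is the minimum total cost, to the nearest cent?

An LP optimum is at a vertex; with two nutrient constraints at most two foods are used. Check each candidate.
spinach only: max(18/3, 2319/693) = 6 servings → $5.40.
avocado only: max(18/7, 2319/528) = 4.392 servings → $7.03.
spinach + avocado with both tight: 2.06 servings and 1.689 servings → $4.56.
So the least-cost plan costs $4.56.

$4.56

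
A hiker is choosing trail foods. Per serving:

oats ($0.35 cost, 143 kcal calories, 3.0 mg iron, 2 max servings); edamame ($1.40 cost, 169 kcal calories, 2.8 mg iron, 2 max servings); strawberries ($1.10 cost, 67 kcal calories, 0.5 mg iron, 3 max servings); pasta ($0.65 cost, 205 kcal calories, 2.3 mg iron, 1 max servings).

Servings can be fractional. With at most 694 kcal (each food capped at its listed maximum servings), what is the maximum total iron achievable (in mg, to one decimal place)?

12.4 mg

Iron per kcal: oats 0.02098, edamame 0.01657, pasta 0.01122, strawberries 0.007463.
Take 2 servings of oats: uses 286 kcal, +6.0 mg iron (running total 6.0 mg).
Take 2 servings of edamame: uses 338 kcal, +5.6 mg iron (running total 11.6 mg).
Take 0.3415 servings of pasta: uses 70 kcal, +0.8 mg iron (running total 12.4 mg).
Filling greedily by iron-per-kcal is optimal for one linear limit, giving 12.4 mg.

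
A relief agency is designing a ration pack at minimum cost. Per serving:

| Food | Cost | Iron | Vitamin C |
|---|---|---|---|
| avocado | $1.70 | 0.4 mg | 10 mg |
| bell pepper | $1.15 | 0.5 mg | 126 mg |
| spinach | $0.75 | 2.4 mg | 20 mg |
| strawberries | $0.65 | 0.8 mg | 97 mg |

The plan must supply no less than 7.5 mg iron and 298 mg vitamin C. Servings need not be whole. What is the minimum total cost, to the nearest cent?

$3.39

With two linear requirements the optimum uses one or two foods; enumerate the corners.
avocado only: max(7.5/0.4, 298/10) = 29.8 servings → $50.66.
bell pepper only: max(7.5/0.5, 298/126) = 15 servings → $17.25.
spinach only: max(7.5/2.4, 298/20) = 14.9 servings → $11.18.
strawberries only: max(7.5/0.8, 298/97) = 9.375 servings → $6.09.
avocado + bell pepper with both tight: 17.53 servings and 0.9736 servings → $30.93.
avocado + spinach: intersection lies outside the first quadrant.
avocado + strawberries with both tight: 15.88 servings and 1.435 servings → $27.93.
bell pepper + spinach with both tight: 1.933 servings and 2.722 servings → $4.26.
bell pepper + strawberries with both targets exact would need a negative amount; discard.
spinach + strawberries with both tight: 2.256 servings and 2.607 servings → $3.39.
The minimum over all feasible corners is $3.39.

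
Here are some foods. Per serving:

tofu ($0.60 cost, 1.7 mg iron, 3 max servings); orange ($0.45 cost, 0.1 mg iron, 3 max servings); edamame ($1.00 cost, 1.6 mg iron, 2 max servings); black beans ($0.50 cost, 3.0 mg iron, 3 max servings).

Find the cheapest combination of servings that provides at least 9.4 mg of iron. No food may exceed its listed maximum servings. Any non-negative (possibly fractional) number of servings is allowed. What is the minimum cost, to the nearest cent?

$1.64

Cost per mg of iron: black beans $0.1667, tofu $0.3529, edamame $0.6250, orange $4.5000.
Take 3 servings of black beans: +9.0 mg iron for $1.50 (total $1.50, still need 0.4 mg).
Take 0.2353 servings of tofu: +0.4 mg iron for $0.14 (total $1.64, still need 0.0 mg).
Filling from the cheapest source first is optimal under one linear minimum: $1.64.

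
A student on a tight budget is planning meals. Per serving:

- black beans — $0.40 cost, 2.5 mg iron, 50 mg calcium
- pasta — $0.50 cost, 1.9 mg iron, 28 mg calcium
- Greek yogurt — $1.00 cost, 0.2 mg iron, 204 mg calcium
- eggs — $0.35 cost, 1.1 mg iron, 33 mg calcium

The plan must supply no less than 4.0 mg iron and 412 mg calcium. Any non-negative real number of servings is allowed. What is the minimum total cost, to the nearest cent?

$2.25

black beans only: max(4.0/2.5, 412/50) = 8.24 servings → $3.30.
pasta only: max(4.0/1.9, 412/28) = 14.71 servings → $7.36.
Greek yogurt only: max(4.0/0.2, 412/204) = 20 servings → $20.00.
eggs only: max(4.0/1.1, 412/33) = 12.48 servings → $4.37.
black beans + pasta with both targets exact would need a negative amount; discard.
black beans + Greek yogurt with both tight: 1.467 servings and 1.66 servings → $2.25.
black beans + eggs with both targets exact would need a negative amount; discard.
pasta + Greek yogurt with both tight: 1.92 servings and 1.756 servings → $2.72.
pasta + eggs: intersection lies outside the first quadrant.
Greek yogurt + eggs with both tight: 1.475 servings and 3.368 servings → $2.65.
So the least-cost plan costs $2.25.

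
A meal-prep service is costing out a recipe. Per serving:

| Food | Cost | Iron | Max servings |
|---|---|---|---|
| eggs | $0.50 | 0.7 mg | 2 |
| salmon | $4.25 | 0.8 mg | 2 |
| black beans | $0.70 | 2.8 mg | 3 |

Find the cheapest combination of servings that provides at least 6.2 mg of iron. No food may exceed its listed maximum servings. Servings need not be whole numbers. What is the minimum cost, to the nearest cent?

Cost per mg of iron: black beans $0.2500, eggs $0.7143, salmon $5.3125.
Take 2.214 servings of black beans: +6.2 mg iron for $1.55 (total $1.55, still need 0.0 mg).
Greedy by cheapest-per-mg is optimal for a single linear constraint, so the minimum cost is $1.55.

$1.55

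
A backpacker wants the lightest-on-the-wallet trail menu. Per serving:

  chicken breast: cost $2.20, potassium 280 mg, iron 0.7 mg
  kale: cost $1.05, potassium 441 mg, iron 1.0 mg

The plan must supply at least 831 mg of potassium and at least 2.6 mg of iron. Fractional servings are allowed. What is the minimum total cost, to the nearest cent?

chicken breast only: max(831/280, 2.6/0.7) = 3.714 servings → $8.17.
kale only: max(831/441, 2.6/1.0) = 2.6 servings → $2.73.
chicken breast + kale: intersection lies outside the first quadrant.
So the least-cost plan costs $2.73.

$2.73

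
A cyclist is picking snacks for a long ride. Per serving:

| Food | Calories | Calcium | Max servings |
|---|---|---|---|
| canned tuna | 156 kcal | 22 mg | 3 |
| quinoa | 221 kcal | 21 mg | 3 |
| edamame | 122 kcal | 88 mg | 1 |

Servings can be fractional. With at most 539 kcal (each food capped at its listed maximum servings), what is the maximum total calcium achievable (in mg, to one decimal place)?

Calcium per kcal: edamame 0.7213, canned tuna 0.141, quinoa 0.09502.
Take 1 serving of edamame: uses 122 kcal, +88.0 mg calcium (running total 88.0 mg).
Take 2.673 servings of canned tuna: uses 417 kcal, +58.8 mg calcium (running total 146.8 mg).
Filling greedily by calcium-per-kcal is optimal for one linear limit, giving 146.8 mg.

146.8 mg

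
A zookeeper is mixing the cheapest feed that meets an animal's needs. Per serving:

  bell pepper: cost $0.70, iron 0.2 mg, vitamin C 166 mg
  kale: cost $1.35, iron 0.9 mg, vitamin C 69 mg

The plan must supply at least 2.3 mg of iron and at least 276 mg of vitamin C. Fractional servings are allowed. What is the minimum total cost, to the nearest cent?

$3.71

Two binding constraints pin down two serving amounts, so the optimal mix uses at most two foods. The candidates are each food alone (scaled to the tighter of iron/vitamin C) and each pair with both constraints tight.
bell pepper only: max(2.3/0.2, 276/166) = 11.5 servings → $8.05.
kale only: max(2.3/0.9, 276/69) = 4 servings → $5.40.
bell pepper + kale with both tight: 0.6615 servings and 2.409 servings → $3.71.
The minimum over all feasible corners is $3.71.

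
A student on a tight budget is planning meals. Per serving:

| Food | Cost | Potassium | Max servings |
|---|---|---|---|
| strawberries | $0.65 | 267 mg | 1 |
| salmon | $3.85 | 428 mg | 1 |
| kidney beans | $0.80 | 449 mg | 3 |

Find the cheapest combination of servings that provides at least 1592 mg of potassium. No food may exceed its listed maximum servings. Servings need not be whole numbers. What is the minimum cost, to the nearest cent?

Cost per mg of potassium: kidney beans $0.0018, strawberries $0.0024, salmon $0.0090.
Take 3 servings of kidney beans: +1347.0 mg potassium for $2.40 (total $2.40, still need 245.0 mg).
Take 0.9176 servings of strawberries: +245.0 mg potassium for $0.60 (total $3.00, still need 0.0 mg).
Filling from the cheapest source first is optimal under one linear minimum: $3.00.

$3.00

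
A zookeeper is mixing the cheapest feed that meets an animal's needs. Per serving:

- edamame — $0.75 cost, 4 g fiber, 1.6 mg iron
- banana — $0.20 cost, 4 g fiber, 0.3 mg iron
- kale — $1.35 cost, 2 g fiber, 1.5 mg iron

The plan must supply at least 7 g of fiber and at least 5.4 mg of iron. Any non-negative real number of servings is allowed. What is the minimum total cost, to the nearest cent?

The cheapest plan sits at a corner of the feasible region — with two constraints it uses at most two foods.
edamame only: max(7/4, 5.4/1.6) = 3.375 servings → $2.53.
banana only: max(7/4, 5.4/0.3) = 18 servings → $3.60.
kale only: max(7/2, 5.4/1.5) = 3.6 servings → $4.86.
edamame + banana: intersection lies outside the first quadrant.
edamame + kale: the both-tight solution has a negative serving — not a feasible corner.
banana + kale with both targets exact would need a negative amount; discard.
So the least-cost plan costs $2.53.

$2.53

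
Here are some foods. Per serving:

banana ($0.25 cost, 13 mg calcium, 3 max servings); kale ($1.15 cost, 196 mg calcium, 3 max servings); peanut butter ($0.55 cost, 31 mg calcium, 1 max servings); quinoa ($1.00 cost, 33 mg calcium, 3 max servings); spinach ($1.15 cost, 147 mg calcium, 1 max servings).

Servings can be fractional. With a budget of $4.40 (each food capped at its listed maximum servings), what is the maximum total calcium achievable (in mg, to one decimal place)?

709.4 mg

Calcium per dollar: kale 170.4, spinach 127.8, peanut butter 56.36, banana 52, quinoa 33.
Take 3 servings of kale: spends $3.45, +588.0 mg calcium (running total 588.0 mg).
Take 0.8261 servings of spinach: spends $0.95, +121.4 mg calcium (running total 709.4 mg).
Filling greedily by calcium-per-dollar is optimal for one linear limit, giving 709.4 mg.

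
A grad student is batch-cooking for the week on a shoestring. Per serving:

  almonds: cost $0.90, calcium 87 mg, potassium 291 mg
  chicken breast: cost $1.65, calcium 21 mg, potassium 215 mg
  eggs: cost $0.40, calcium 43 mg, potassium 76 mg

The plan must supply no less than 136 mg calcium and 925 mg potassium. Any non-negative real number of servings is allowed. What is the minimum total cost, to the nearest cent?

The cheapest plan sits at a corner of the feasible region — with two constraints it uses at most two foods.
almonds only: max(136/87, 925/291) = 3.179 servings → $2.86.
chicken breast only: max(136/21, 925/215) = 6.476 servings → $10.69.
eggs only: max(136/43, 925/76) = 12.17 servings → $4.87.
almonds + chicken breast with both tight: 0.7793 servings and 3.247 servings → $6.06.
almonds + eggs with both targets exact would need a negative amount; discard.
chicken breast + eggs with both tight: 3.849 servings and 1.283 servings → $6.86.
The minimum over all feasible corners is $2.86.

$2.86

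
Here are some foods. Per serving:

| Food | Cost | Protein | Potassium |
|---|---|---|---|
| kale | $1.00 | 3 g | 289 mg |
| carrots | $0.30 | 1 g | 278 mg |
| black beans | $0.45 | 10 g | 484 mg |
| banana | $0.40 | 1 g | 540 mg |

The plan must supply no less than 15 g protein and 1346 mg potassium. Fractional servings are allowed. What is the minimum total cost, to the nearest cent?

$1.12

An LP optimum is at a vertex; with two nutrient constraints at most two foods are used. Check each candidate.
kale only: max(15/3, 1346/289) = 5 servings → $5.00.
carrots only: max(15/1, 1346/278) = 15 servings → $4.50.
black beans only: max(15/10, 1346/484) = 2.781 servings → $1.25.
banana only: max(15/1, 1346/540) = 15 servings → $6.00.
kale + carrots: intersection lies outside the first quadrant.
kale + black beans with both tight: 4.312 servings and 0.2065 servings → $4.40.
kale + banana: intersection lies outside the first quadrant.
carrots + black beans with both tight: 2.7 servings and 1.23 servings → $1.36.
carrots + banana with both targets exact would need a negative amount; discard.
black beans + banana with both tight: 1.374 servings and 1.261 servings → $1.12.
Cheapest feasible corner: $1.12.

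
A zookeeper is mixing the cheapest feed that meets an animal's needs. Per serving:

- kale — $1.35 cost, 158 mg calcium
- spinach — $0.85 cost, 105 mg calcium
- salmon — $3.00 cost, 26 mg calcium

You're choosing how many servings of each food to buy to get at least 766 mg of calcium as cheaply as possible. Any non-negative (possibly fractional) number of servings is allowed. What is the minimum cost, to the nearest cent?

$6.20

Cost per mg of calcium: spinach $0.0081, kale $0.0085, salmon $0.1154.
With no serving limits, use only spinach: 766 mg / 105 mg = 7.295 servings × $0.85 = $6.20.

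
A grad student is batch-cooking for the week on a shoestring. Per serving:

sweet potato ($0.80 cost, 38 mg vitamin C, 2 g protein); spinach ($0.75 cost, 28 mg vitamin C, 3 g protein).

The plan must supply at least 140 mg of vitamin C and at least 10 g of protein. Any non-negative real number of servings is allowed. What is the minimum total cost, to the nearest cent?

$3.22

With two linear requirements the optimum uses one or two foods; enumerate the corners.
sweet potato only: max(140/38, 10/2) = 5 servings → $4.00.
spinach only: max(140/28, 10/3) = 5 servings → $3.75.
sweet potato + spinach with both tight: 2.414 servings and 1.724 servings → $3.22.
Cheapest feasible corner: $3.22.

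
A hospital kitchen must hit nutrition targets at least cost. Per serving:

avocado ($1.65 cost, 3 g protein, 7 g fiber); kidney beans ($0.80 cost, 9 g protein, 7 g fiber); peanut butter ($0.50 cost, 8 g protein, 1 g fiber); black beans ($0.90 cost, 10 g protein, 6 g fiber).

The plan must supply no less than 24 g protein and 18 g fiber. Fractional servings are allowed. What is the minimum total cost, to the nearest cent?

$2.11

This is a tiny linear program; its minimum lies at a vertex of the feasible set. List the vertices and price them.
avocado only: max(24/3, 18/7) = 8 servings → $13.20.
kidney beans only: max(24/9, 18/7) = 2.667 servings → $2.13.
peanut butter only: max(24/8, 18/1) = 18 servings → $9.00.
black beans only: max(24/10, 18/6) = 3 servings → $2.70.
avocado + kidney beans with both targets exact would need a negative amount; discard.
avocado + peanut butter with both tight: 2.264 servings and 2.151 servings → $4.81.
avocado + black beans with both tight: 0.6923 servings and 2.192 servings → $3.12.
kidney beans + peanut butter with both tight: 2.553 servings and 0.1277 servings → $2.11.
kidney beans + black beans with both tight: 2.25 servings and 0.375 servings → $2.14.
peanut butter + black beans with both targets exact would need a negative amount; discard.
Cheapest feasible corner: $2.11.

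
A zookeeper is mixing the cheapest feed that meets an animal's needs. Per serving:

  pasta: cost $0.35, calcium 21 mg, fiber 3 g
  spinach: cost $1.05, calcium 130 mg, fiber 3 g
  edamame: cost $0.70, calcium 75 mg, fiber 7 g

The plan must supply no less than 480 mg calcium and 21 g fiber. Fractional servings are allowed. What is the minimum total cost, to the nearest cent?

$4.05

For a min-cost LP with two ≥-constraints, a basic feasible solution has at most two positive variables.
pasta only: max(480/21, 21/3) = 22.86 servings → $8.00.
spinach only: max(480/130, 21/3) = 7 servings → $7.35.
edamame only: max(480/75, 21/7) = 6.4 servings → $4.48.
pasta + spinach with both tight: 3.945 servings and 3.055 servings → $4.59.
pasta + edamame: intersection lies outside the first quadrant.
spinach + edamame with both tight: 2.606 servings and 1.883 servings → $4.05.
Cheapest feasible corner: $4.05.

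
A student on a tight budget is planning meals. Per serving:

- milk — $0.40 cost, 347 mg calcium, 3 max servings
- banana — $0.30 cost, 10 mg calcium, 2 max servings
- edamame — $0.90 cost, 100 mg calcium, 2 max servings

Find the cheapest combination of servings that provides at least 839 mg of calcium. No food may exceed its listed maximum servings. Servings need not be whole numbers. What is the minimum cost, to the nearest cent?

$0.97

Cost per mg of calcium: milk $0.0012, edamame $0.0090, banana $0.0300.
Take 2.418 servings of milk: +839.0 mg calcium for $0.97 (total $0.97, still need 0.0 mg).
Filling from the cheapest source first is optimal under one linear minimum: $0.97.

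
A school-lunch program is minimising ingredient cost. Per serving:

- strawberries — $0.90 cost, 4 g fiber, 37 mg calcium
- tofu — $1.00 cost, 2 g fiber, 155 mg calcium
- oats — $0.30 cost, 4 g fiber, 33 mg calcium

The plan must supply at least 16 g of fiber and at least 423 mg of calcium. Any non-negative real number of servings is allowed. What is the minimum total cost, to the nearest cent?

A basic optimal solution has at most two foods positive. Try each food alone and each pair with both targets met exactly.
strawberries only: max(16/4, 423/37) = 11.43 servings → $10.29.
tofu only: max(16/2, 423/155) = 8 servings → $8.00.
oats only: max(16/4, 423/33) = 12.82 servings → $3.85.
strawberries + tofu with both tight: 2.993 servings and 2.015 servings → $4.71.
strawberries + oats with both targets exact would need a negative amount; discard.
tofu + oats with both tight: 2.101 servings and 2.949 servings → $2.99.
Cheapest feasible corner: $2.99.

$2.99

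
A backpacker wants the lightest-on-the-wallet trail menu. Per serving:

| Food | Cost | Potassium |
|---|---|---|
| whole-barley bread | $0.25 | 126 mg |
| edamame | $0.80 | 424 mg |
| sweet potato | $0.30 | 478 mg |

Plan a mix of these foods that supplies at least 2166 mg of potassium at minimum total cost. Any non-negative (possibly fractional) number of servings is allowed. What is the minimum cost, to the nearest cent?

Cost per mg of potassium: sweet potato $0.0006, edamame $0.0019, whole-barley bread $0.0020.
With no serving limits, use only sweet potato: 2166 mg / 478 mg = 4.531 servings × $0.30 = $1.36.

$1.36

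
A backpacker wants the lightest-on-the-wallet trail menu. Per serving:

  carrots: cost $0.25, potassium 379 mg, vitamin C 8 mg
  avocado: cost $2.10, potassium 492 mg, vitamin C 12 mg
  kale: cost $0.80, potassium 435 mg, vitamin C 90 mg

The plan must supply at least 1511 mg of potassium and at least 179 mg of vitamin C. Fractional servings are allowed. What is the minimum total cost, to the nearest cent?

$1.93

Minimising a linear cost over {potassium ≥ 1511, vitamin C ≥ 179, servings ≥ 0} — the optimum is at a vertex, using one or two foods.
carrots only: max(1511/379, 179/8) = 22.38 servings → $5.59.
avocado only: max(1511/492, 179/12) = 14.92 servings → $31.32.
kale only: max(1511/435, 179/90) = 3.474 servings → $2.78.
carrots + avocado with both targets exact would need a negative amount; discard.
carrots + kale with both tight: 1.898 servings and 1.82 servings → $1.93.
avocado + kale with both tight: 1.488 servings and 1.79 servings → $4.56.
The minimum over all feasible corners is $1.93.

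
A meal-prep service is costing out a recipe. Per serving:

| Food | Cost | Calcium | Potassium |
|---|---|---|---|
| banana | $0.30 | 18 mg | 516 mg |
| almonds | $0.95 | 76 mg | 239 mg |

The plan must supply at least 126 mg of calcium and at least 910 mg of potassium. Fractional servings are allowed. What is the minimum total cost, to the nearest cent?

$1.66

Compare the cost at each extreme point of the feasible region.
banana only: max(126/18, 910/516) = 7 servings → $2.10.
almonds only: max(126/76, 910/239) = 3.808 servings → $3.62.
banana + almonds with both tight: 1.118 servings and 1.393 servings → $1.66.
Cheapest feasible corner: $1.66.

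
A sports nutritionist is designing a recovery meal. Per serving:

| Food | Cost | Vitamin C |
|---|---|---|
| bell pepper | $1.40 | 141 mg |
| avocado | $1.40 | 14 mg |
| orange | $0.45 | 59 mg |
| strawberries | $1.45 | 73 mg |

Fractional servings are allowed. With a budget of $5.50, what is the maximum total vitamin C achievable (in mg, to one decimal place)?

721.1 mg

Vitamin C per dollar: orange 131.1, bell pepper 100.7, strawberries 50.34, avocado 10.
With no serving limits, spend the whole cost allowance on orange: $5.50 / $0.45 × 59 mg = 721.1 mg.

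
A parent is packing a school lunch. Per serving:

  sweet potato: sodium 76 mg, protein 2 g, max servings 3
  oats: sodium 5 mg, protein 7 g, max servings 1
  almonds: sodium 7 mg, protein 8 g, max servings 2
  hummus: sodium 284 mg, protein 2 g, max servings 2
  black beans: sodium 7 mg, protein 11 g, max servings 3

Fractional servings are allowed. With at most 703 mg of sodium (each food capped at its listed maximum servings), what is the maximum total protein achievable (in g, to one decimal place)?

65.1 g

Protein per mg sodium: black beans 1.571, oats 1.4, almonds 1.143, sweet potato 0.02632, hummus 0.007042.
Take 3 servings of black beans: uses 21 mg sodium, +33.0 g protein (running total 33.0 g).
Take 1 serving of oats: uses 5 mg sodium, +7.0 g protein (running total 40.0 g).
Take 2 servings of almonds: uses 14 mg sodium, +16.0 g protein (running total 56.0 g).
Take 3 servings of sweet potato: uses 228 mg sodium, +6.0 g protein (running total 62.0 g).
Take 1.532 servings of hummus: uses 435 mg sodium, +3.1 g protein (running total 65.1 g).
Filling greedily by protein-per-mg sodium is optimal for one linear limit, giving 65.1 g.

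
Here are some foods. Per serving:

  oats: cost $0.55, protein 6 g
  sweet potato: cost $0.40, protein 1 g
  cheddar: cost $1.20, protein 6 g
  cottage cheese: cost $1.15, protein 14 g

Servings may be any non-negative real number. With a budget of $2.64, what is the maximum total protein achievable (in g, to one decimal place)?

32.1 g

Protein per dollar: cottage cheese 12.17, oats 10.91, cheddar 5, sweet potato 2.5.
With no serving limits, spend the whole cost allowance on cottage cheese: $2.64 / $1.15 × 14 g = 32.1 g.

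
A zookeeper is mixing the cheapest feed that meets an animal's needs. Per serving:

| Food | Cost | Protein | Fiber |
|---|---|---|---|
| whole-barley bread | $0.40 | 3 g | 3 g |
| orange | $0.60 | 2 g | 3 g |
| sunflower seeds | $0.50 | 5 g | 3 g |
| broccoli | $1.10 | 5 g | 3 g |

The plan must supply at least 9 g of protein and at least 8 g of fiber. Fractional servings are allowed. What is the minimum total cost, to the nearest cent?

whole-barley bread only: max(9/3, 8/3) = 3 servings → $1.20.
orange only: max(9/2, 8/3) = 4.5 servings → $2.70.
sunflower seeds only: max(9/5, 8/3) = 2.667 servings → $1.33.
broccoli only: max(9/5, 8/3) = 2.667 servings → $2.93.
whole-barley bread + orange: the both-tight solution has a negative serving — not a feasible corner.
whole-barley bread + sunflower seeds with both tight: 2.167 servings and 0.5 servings → $1.12.
whole-barley bread + broccoli with both tight: 2.167 servings and 0.5 servings → $1.42.
orange + sunflower seeds with both tight: 1.444 servings and 1.222 servings → $1.48.
orange + broccoli with both tight: 1.444 servings and 1.222 servings → $2.21.
sunflower seeds + broccoli (both tight): parallel constraints — no distinct corner.
Cheapest feasible corner: $1.12.

$1.12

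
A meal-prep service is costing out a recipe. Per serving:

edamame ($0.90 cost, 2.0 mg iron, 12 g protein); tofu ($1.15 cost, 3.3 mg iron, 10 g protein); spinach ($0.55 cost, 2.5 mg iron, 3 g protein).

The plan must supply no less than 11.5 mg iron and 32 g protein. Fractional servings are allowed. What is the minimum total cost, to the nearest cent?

$3.40

A basic optimal solution has at most two foods positive. Try each food alone and each pair with both targets met exactly.
edamame only: max(11.5/2.0, 32/12) = 5.75 servings → $5.17.
tofu only: max(11.5/3.3, 32/10) = 3.485 servings → $4.01.
spinach only: max(11.5/2.5, 32/3) = 10.67 servings → $5.87.
edamame + tofu with both targets exact would need a negative amount; discard.
edamame + spinach with both tight: 1.896 servings and 3.083 servings → $3.40.
tofu + spinach with both tight: 3.013 servings and 0.6225 servings → $3.81.
Cheapest feasible corner: $3.40.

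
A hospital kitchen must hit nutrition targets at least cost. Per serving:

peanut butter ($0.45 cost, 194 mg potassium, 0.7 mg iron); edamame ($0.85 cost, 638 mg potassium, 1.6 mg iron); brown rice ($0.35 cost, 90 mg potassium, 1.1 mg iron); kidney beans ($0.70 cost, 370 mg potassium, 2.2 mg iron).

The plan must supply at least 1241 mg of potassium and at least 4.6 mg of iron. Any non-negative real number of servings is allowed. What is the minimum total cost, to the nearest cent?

Two binding constraints pin down two serving amounts, so the optimal mix uses at most two foods. The candidates are each food alone (scaled to the tighter of potassium/iron) and each pair with both constraints tight.
peanut butter only: max(1241/194, 4.6/0.7) = 6.571 servings → $2.96.
edamame only: max(1241/638, 4.6/1.6) = 2.875 servings → $2.44.
brown rice only: max(1241/90, 4.6/1.1) = 13.79 servings → $4.83.
kidney beans only: max(1241/370, 4.6/2.2) = 3.354 servings → $2.35.
peanut butter + edamame with both targets exact would need a negative amount; discard.
peanut butter + brown rice with both tight: 6.324 servings and 0.1576 servings → $2.90.
peanut butter + kidney beans with both tight: 6.128 servings and 0.1412 servings → $2.86.
edamame + brown rice with both tight: 1.705 servings and 1.702 servings → $2.04.
edamame + kidney beans with both tight: 1.267 servings and 1.17 servings → $1.90.
brown rice + kidney beans: intersection lies outside the first quadrant.
Cheapest feasible corner: $1.90.

$1.90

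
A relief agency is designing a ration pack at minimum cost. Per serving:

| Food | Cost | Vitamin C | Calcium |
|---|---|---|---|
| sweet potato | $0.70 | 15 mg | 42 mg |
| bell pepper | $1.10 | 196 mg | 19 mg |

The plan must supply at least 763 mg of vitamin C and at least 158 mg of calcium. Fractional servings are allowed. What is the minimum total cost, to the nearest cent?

At the optimum either one food covers both requirements or two foods hit both targets exactly; no other combination can be cheaper.
sweet potato only: max(763/15, 158/42) = 50.87 servings → $35.61.
bell pepper only: max(763/196, 158/19) = 8.316 servings → $9.15.
sweet potato + bell pepper with both tight: 2.073 servings and 3.734 servings → $5.56.
The minimum over all feasible corners is $5.56.

$5.56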